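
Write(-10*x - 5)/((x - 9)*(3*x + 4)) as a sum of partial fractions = -25/(31*(3*x + 4)) - 95/(31*(x - 9))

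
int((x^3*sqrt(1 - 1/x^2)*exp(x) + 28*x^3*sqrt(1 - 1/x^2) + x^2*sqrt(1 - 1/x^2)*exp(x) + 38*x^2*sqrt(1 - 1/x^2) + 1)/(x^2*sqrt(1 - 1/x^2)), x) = 14*x^2 + x*exp(x) + 38*x + asec(x) + C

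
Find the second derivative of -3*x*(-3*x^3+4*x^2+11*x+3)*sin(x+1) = -9*x^4*sin(x + 1) + 12*x^3*sin(x + 1) + 72*x^3*cos(x + 1) + 141*x^2*sin(x + 1) - 72*x^2*cos(x + 1) - 63*x*sin(x + 1) - 132*x*cos(x + 1) - 66*sin(x + 1) - 18*cos(x + 1)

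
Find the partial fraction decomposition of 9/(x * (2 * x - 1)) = 18/(2*x - 1) - 9/x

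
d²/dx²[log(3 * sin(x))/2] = -1/(2*sin(x)^2)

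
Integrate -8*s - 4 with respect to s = -4*s^2 - 4*s + C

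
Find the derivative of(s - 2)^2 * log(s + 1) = (2*s^2*log(s + 1) + s^2 - 2*s*log(s + 1) - 4*s - 4*log(s + 1) + 4)/(s + 1)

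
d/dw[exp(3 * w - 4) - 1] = 3*exp(3*w - 4)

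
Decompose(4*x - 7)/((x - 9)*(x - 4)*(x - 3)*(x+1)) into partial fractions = 11/(200*(x + 1)) + 5/(24*(x - 3)) - 9/(25*(x - 4)) + 29/(300*(x - 9))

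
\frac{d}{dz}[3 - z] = -1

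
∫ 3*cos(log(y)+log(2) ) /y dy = 3*sin(log(2*y)) + C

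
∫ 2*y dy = y^2 + C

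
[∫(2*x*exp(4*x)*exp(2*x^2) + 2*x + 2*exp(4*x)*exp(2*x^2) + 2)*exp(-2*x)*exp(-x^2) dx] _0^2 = -exp(-8) + exp(8)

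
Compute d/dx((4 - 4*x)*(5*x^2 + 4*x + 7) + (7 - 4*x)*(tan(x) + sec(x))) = -60*x^2 - 4*x*tan(x)^2 - 4*x*tan(x)*sec(x) + 4*x + 7*tan(x)^2 + 7*tan(x)*sec(x) - 4*tan(x) - 4*sec(x) - 5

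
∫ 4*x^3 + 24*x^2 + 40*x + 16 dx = x^4 + 8*x^3 + 20*x^2 + 16*x + C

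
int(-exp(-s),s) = exp(-s) + C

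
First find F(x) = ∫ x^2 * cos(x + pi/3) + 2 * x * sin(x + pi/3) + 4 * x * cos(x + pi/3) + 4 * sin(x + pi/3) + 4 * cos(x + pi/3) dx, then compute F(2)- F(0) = -2*sqrt(3) + 16*sin(pi/3 + 2)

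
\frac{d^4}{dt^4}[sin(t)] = sin(t)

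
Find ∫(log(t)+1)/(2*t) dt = (log(t) + 2)*log(t)/4 + C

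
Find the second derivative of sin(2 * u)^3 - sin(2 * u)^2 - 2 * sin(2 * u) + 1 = -12*sin(2*u)^3 + 8*sin(2*u)^2 + 24*sin(2*u)*cos(2*u)^2 + 8*sin(2*u) - 8*cos(2*u)^2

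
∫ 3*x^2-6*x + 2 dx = x^3 - 3*x^2 + 2*x + C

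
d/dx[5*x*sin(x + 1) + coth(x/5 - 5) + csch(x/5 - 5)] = 5*x*cos(x + 1) + 5*sin(x + 1) - cosh(x/5 - 5)/(5*sinh(x/5 - 5)^2) - 1/(5*sinh(x/5 - 5)^2)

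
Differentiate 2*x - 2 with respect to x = 2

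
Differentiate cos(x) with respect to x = -sin(x)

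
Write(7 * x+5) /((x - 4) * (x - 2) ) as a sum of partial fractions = -19/(2*(x - 2)) + 33/(2*(x - 4))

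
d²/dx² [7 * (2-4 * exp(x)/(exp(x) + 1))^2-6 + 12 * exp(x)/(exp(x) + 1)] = (-124*exp(3*x) + 448*exp(2*x) - 100*exp(x))/(exp(4*x) + 4*exp(3*x) + 6*exp(2*x) + 4*exp(x) + 1)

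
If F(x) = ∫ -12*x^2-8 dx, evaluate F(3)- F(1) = -120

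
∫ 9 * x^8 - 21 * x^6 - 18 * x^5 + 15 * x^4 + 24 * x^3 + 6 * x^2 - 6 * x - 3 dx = x^9 - 3*x^7 - 3*x^6 + 3*x^5 + 6*x^4 + 2*x^3 - 3*x^2 - 3*x + C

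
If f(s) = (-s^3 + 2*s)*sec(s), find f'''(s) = (s^3*sin(s)/cos(s) - 6*s^3*sin(s)/cos(s)^3 + 9*s^2 - 18*s^2/cos(s)^2 - 20*s*sin(s)/cos(s) + 12*s*sin(s)/cos(s)^3 - 12 + 12/cos(s)^2)/cos(s)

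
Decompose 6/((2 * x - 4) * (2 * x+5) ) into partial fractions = -2/(3*(2*x + 5)) + 1/(3*(x - 2))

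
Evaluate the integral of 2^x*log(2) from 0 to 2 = 3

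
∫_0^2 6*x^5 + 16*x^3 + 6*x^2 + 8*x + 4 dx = 168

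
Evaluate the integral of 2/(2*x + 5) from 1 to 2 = -log(7) + log(9)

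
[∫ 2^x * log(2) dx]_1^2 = 2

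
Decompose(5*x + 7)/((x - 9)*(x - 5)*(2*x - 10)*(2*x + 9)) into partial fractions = 62/(9747*(2*x + 9)) - 183/(2888*(x - 5)) - 4/(19*(x - 5)^2) + 13/(216*(x - 9))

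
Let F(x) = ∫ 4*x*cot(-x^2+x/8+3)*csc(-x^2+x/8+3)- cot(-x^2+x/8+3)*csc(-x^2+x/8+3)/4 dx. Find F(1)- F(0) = -2*csc(3) + 2*csc(17/8)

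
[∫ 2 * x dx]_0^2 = 4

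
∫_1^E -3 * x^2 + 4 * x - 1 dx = -E*(-1 + E)^2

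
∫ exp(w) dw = exp(w) + C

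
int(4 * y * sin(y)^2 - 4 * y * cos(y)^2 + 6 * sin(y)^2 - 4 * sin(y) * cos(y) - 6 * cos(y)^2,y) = (-2*y - 3)*sin(2*y) + C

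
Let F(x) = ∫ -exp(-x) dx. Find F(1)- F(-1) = -E + exp(-1)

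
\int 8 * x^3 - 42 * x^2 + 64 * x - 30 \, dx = 2*x^4 - 14*x^3 + 32*x^2 - 30*x + C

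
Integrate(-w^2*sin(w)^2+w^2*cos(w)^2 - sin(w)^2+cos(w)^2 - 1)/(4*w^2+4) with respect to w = sin(2*w)/8 + acot(w)/4 + C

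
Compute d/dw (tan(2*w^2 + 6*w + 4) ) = 4*w*tan(2*w^2 + 6*w + 4)^2 + 4*w + 6*tan(2*w^2 + 6*w + 4)^2 + 6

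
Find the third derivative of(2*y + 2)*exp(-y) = (4 - 2*y)*exp(-y)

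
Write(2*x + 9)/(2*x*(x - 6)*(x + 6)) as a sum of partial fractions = -1/(48*(x + 6)) + 7/(48*(x - 6)) - 1/(8*x)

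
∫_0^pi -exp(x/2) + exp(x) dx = (-1 + exp(pi/2))^2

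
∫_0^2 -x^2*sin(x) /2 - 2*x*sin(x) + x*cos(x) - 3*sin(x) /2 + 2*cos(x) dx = 15*cos(2)/2 - 3/2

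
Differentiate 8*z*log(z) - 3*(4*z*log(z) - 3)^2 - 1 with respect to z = -96*z*log(z)^2 - 96*z*log(z) + 80*log(z) + 80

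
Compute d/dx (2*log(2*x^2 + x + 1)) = (8*x + 2)/(2*x^2 + x + 1)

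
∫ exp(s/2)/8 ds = exp(s/2)/4 + C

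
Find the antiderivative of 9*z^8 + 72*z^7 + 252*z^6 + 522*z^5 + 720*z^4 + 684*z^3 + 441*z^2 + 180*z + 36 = z^9 + 9*z^8 + 36*z^7 + 87*z^6 + 144*z^5 + 171*z^4 + 147*z^3 + 90*z^2 + 36*z + C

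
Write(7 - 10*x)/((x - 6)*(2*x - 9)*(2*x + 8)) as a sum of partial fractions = 76/(51*(2*x - 9)) + 47/(340*(x + 4)) - 53/(60*(x - 6))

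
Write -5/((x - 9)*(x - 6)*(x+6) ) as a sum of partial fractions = -1/(36*(x + 6)) + 5/(36*(x - 6)) - 1/(9*(x - 9))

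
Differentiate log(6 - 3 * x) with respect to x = 1/(x - 2)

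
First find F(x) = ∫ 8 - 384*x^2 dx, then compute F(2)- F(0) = -1008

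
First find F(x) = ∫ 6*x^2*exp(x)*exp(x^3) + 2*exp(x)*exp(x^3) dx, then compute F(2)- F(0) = -2 + 2*exp(10)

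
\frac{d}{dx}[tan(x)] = cos(x)^(-2)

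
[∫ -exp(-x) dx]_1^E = -exp(-1) + exp(-E)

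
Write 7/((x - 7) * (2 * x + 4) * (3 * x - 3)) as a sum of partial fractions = 7/(162*(x + 2)) - 7/(108*(x - 1)) + 7/(324*(x - 7))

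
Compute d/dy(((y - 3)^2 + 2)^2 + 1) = 4*y^3 - 36*y^2 + 116*y - 132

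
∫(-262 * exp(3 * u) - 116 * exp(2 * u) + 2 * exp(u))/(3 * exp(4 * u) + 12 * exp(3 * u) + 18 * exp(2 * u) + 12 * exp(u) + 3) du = 2*(-59*exp(3*u) - 46*exp(2*u) - 17*exp(u) - 6)/(3*(exp(3*u) + 3*exp(2*u) + 3*exp(u) + 1)) + C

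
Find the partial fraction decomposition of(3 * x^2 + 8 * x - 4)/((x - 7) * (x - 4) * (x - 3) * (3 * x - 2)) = -36/(665*(3*x - 2)) + 47/(28*(x - 3)) - 38/(15*(x - 4)) + 199/(228*(x - 7))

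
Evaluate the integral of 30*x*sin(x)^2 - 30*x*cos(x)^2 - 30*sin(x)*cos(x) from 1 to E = 15*sin(2) - 15*E*sin(2*E)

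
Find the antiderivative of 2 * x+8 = x^2 + 8*x + C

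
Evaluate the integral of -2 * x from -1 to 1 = 0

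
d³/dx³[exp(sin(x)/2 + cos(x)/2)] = -(sqrt(2)*sin(3*x + pi/4) + 12*cos(2*x) + 5*sqrt(2)*cos(x + pi/4))*exp(sin(x)/2)*exp(cos(x)/2)/16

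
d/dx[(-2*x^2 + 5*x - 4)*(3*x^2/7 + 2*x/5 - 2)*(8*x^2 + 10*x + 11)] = -288*x^5/7 + 76*x^4/7 + 1072*x^3/7 - 3693*x^2/35 - 68*x/7 - 238/5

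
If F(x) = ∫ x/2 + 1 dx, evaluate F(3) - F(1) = 4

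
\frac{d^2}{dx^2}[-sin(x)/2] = sin(x)/2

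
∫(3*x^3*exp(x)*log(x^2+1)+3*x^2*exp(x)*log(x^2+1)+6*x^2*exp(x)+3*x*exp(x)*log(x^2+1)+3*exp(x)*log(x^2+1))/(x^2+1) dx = 3*x*exp(x)*log(x^2 + 1) + C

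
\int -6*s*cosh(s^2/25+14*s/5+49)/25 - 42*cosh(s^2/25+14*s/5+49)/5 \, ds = -3*sinh((s + 35)^2/25) + C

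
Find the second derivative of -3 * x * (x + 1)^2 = -18*x - 12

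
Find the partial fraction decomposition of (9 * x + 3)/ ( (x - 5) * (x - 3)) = -15/(x - 3) + 24/(x - 5)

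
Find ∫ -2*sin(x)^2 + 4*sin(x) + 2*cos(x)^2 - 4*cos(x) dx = (sqrt(2)*sin(x + pi/4) - 2)^2 + C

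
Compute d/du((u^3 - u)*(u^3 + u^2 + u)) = 6*u^5 + 5*u^4 - 3*u^2 - 2*u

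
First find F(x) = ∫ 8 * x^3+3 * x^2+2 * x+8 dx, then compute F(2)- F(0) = 60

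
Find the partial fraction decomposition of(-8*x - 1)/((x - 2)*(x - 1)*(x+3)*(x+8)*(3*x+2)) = 351/(6160*(3*x + 2)) + 7/(1100*(x + 8)) - 23/(700*(x + 3)) + 1/(20*(x - 1)) - 17/(400*(x - 2))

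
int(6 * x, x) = 3*x^2 + C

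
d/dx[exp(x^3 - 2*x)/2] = 3*x^2*exp(x^3 - 2*x)/2 - exp(x^3 - 2*x)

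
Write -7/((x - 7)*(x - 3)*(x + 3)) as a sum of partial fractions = -7/(60*(x + 3)) + 7/(24*(x - 3)) - 7/(40*(x - 7))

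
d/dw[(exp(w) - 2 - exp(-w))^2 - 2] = (2*exp(4*w) - 4*exp(3*w) - 4*exp(w) - 2)*exp(-2*w)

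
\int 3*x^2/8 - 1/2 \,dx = x^3/8 - x/2 + C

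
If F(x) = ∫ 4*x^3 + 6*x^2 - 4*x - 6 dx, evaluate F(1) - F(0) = -5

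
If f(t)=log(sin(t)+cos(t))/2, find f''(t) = -1/(sin(2*t) + 1)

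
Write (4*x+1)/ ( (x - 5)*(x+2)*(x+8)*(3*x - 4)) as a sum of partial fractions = -171/(3080*(3*x - 4)) + 31/(2184*(x + 8)) - 1/(60*(x + 2)) + 3/(143*(x - 5))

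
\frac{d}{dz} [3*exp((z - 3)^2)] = 6*z*exp(z^2 - 6*z + 9) - 18*exp(z^2 - 6*z + 9)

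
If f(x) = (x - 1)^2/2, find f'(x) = x - 1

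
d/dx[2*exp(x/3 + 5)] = 2*exp(x/3 + 5)/3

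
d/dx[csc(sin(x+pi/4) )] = -cos(x + pi/4)*cot(sin(x + pi/4))*csc(sin(x + pi/4))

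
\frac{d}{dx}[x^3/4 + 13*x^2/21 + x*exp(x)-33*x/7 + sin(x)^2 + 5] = 3*x^2/4 + x*exp(x) + 26*x/21 + exp(x) + sin(2*x) - 33/7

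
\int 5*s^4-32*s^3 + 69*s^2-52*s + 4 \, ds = s^5 - 8*s^4 + 23*s^3 - 26*s^2 + 4*s + C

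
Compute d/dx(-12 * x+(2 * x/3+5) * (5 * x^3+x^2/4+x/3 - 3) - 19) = 40*x^3/3 + 151*x^2/2 + 53*x/18 - 37/3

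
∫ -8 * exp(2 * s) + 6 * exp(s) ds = (6 - 4*exp(s))*exp(s) + C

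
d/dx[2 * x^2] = 4*x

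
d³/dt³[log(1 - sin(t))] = -cos(t)/(sin(t) - 1)^2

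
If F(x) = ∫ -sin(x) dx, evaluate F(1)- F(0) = -1 + cos(1)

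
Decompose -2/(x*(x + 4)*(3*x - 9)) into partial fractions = -1/(42*(x + 4)) - 2/(63*(x - 3)) + 1/(18*x)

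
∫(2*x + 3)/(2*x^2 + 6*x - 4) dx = log(x^2 + 3*x - 2)/2 + C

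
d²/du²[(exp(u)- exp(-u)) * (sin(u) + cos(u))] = 2*sqrt(2)*(exp(2*u) + 1)*exp(-u)*cos(u + pi/4)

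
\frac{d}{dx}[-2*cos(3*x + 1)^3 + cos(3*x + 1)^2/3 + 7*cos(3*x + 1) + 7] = -33*sin(3*x + 1)/2 - sin(6*x + 2) + 9*sin(9*x + 3)/2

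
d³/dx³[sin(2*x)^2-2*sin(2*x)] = -32*sin(4*x) + 16*cos(2*x)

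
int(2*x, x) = x^2 + C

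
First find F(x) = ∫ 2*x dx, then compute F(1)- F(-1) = 0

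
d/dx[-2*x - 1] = -2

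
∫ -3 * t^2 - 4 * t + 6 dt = -t^3 - 2*t^2 + 6*t + C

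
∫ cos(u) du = sin(u) + C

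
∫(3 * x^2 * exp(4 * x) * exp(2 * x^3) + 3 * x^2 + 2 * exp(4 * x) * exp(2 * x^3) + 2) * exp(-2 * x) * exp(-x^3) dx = 2*sinh(x*(x^2 + 2)) + C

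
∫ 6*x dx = 3*x^2 + C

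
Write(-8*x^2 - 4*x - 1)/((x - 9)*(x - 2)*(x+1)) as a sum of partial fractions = -1/(6*(x + 1)) + 41/(21*(x - 2)) - 137/(14*(x - 9))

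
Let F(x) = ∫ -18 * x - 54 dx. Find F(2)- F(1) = -81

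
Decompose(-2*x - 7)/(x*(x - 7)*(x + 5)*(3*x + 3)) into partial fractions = -1/(240*(x + 5)) - 5/(96*(x + 1)) - 1/(96*(x - 7)) + 1/(15*x)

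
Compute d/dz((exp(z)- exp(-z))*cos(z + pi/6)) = sqrt(2)*(exp(2*z)*cos(z + 5*pi/12) + sin(z + 5*pi/12))*exp(-z)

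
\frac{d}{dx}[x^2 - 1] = 2*x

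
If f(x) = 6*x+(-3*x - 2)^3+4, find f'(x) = -81*x^2 - 108*x - 30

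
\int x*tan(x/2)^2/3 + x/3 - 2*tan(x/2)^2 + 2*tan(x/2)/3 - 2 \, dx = (2*x/3 - 4)*tan(x/2) + C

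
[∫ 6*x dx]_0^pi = 3*pi^2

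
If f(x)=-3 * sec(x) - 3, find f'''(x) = 3*(1 - 6/cos(x)^2)*sin(x)/cos(x)^2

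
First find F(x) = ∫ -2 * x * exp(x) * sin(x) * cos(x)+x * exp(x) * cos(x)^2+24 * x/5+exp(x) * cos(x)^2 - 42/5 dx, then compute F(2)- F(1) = -6/5 - E*cos(1)^2 + 2*exp(2)*cos(2)^2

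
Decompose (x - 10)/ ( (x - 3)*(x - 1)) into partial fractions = 9/(2*(x - 1)) - 7/(2*(x - 3))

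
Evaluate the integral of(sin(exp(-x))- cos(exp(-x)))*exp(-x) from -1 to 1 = sqrt(2)*(-sin(pi/4 + E) + sin(exp(-1) + pi/4))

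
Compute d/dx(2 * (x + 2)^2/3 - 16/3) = 4*x/3 + 8/3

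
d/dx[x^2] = 2*x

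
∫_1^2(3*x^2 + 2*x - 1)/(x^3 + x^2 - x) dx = log(10)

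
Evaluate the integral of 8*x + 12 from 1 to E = -16 + 4*exp(2) + 12*E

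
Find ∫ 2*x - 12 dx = x^2 - 12*x + C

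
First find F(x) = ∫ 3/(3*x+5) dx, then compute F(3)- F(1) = -log(24) + log(42)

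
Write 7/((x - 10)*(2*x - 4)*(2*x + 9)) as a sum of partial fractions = 14/(377*(2*x + 9)) - 7/(208*(x - 2)) + 7/(464*(x - 10))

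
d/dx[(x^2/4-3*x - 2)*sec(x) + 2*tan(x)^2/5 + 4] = (x^2*sin(x)/(4*cos(x)) - 3*x*sin(x)/cos(x) + x/2 - 2*sin(x)/cos(x) + 4*sin(x)/(5*cos(x)^2) - 3)/cos(x)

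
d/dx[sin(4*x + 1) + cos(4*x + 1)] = -4*sin(4*x + 1) + 4*cos(4*x + 1)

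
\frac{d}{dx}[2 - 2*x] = -2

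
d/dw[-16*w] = -16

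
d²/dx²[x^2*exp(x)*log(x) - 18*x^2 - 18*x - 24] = x^2*exp(x)*log(x) + 4*x*exp(x)*log(x) + 2*x*exp(x) + 2*exp(x)*log(x) + 3*exp(x) - 36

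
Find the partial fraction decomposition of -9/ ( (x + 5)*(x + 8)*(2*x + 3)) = -36/(91*(2*x + 3)) - 3/(13*(x + 8)) + 3/(7*(x + 5))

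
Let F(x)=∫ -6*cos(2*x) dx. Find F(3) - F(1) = -3*sin(6) + 3*sin(2)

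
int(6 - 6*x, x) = -3*x^2 + 6*x + C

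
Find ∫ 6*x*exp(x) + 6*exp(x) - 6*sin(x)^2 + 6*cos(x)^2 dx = 6*x*exp(x) + 3*sin(2*x) + C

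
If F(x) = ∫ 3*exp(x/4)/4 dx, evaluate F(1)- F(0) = -3 + 3*exp(1/4)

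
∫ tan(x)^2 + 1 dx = tan(x) + C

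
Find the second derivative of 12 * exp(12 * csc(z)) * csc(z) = 12*(-1 - 36/sin(z) - 142/sin(z)^2 + 48/sin(z)^3 + 144/sin(z)^4)*exp(12/sin(z))/sin(z)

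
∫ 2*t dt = t^2 + C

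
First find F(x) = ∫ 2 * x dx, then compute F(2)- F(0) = 4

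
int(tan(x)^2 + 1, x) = tan(x) + C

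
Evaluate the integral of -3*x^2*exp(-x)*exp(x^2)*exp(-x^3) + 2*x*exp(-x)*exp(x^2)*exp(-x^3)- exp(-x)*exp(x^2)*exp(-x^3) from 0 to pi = -1 + exp(-pi^3 - pi + pi^2)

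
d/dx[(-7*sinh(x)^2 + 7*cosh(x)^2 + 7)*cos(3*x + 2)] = -42*sin(3*x + 2)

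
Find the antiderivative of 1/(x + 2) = log(x + 2) + C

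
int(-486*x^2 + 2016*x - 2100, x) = -162*x^3 + 1008*x^2 - 2100*x + acos(-4*x^2 + 3*x/5 - 5) - asin(4*x^2 - 3*x/5 + 5) + C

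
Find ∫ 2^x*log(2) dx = 2^x + C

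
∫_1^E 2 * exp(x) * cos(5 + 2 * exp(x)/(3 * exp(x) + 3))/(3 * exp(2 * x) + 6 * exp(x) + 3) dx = sin(2*exp(E)/(3*(1 + exp(E))) + 5) - sin(2*E/(3*(1 + E)) + 5)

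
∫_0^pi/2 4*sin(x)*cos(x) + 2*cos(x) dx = 4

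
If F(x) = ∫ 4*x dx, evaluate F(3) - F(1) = 16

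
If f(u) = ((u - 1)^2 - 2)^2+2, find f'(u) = 4*u^3 - 12*u^2 + 4*u + 4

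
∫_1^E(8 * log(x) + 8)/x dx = 12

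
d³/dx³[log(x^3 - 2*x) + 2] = (6*x^6 + 12*x^4 + 24*x^2 - 16)/(x^9 - 6*x^7 + 12*x^5 - 8*x^3)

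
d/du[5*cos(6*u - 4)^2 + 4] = -30*sin(12*u - 8)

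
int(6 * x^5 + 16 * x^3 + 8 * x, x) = x^6 + 4*x^4 + 4*x^2 + C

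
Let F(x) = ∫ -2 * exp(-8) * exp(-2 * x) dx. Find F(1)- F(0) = -exp(-8) + exp(-10)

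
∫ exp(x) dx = exp(x) + C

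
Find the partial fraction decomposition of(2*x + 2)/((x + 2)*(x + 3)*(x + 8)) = -7/(15*(x + 8)) + 4/(5*(x + 3)) - 1/(3*(x + 2))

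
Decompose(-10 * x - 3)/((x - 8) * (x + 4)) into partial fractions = -37/(12*(x + 4)) - 83/(12*(x - 8))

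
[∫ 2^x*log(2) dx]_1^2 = 2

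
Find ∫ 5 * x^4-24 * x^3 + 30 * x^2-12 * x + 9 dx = x^5 - 6*x^4 + 10*x^3 - 6*x^2 + 9*x + C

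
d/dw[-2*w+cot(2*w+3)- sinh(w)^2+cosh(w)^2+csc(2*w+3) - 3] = -2*cot(2*w + 3)^2 - 2*cot(2*w + 3)*csc(2*w + 3) - 4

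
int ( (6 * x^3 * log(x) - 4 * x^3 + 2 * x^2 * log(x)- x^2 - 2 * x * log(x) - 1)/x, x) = (log(x) - 1)*(2*x^3 + x^2 - 2*x - 1) + C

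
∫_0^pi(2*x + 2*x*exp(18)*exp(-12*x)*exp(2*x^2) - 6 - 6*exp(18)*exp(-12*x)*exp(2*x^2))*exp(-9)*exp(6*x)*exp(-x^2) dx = -exp(9) - exp(-(-3 + pi)^2) + exp(-9) + exp((-3 + pi)^2)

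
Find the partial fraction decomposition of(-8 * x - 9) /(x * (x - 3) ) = -11/(x - 3) + 3/x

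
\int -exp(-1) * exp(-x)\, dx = exp(-x - 1) + C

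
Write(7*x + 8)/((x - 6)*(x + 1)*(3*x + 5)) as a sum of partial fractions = -33/(46*(3*x + 5)) - 1/(14*(x + 1)) + 50/(161*(x - 6))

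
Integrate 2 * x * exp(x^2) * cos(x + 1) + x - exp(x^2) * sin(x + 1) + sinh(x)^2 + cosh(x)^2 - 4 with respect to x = x^2/2 - 4*x + exp(x^2)*cos(x + 1) + sinh(2*x)/2 + C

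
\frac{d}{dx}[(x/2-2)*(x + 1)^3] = 2*x^3 - 3*x^2/2 - 9*x - 11/2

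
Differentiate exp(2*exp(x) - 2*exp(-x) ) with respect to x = (2*exp(2*exp(x) - 2*exp(-x)) + 2*exp(2*x + 2*exp(x) - 2*exp(-x)))*exp(-x)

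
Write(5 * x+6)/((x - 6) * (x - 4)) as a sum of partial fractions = -13/(x - 4) + 18/(x - 6)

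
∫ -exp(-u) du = exp(-u) + C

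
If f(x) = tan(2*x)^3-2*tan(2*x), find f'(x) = 6*tan(2*x)^4 + 2*tan(2*x)^2 - 4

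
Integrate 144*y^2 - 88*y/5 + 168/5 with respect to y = 48*y^3 - 44*y^2/5 + 168*y/5 + C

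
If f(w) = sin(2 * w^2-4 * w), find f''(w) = -16*w^2*sin(2*w*(w - 2)) + 32*w*sin(2*w*(w - 2)) - 16*sin(2*w*(w - 2)) + 4*cos(2*w^2 - 4*w)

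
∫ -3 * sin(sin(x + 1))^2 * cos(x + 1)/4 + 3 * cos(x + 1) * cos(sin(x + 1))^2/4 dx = 3*sin(2*sin(x + 1))/8 + C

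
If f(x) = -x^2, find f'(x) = -2*x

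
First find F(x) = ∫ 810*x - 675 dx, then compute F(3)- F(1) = 1890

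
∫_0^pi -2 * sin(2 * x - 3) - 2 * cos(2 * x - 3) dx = 0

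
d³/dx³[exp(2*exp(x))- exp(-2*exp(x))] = (8*exp(3*x) - 12*exp(2*x) + 2*exp(x) + 2*exp(x + 4*exp(x)) + 12*exp(2*x + 4*exp(x)) + 8*exp(3*x + 4*exp(x)))*exp(-2*exp(x))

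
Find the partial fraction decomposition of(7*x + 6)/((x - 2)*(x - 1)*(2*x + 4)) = -1/(3*(x + 2)) - 13/(6*(x - 1)) + 5/(2*(x - 2))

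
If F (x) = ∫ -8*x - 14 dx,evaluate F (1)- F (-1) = -28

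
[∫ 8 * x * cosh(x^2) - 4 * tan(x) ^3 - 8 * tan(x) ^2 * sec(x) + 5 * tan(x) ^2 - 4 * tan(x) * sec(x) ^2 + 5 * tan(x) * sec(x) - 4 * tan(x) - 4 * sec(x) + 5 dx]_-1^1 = 2*(-8*sin(1) + 5*sin(2))/(cos(2) + 1)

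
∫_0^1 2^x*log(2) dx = 1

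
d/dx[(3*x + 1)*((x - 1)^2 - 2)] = 9*x^2 - 10*x - 5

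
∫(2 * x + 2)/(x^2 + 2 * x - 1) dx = log(x^2 + 2*x - 1) + C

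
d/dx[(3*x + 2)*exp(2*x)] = 6*x*exp(2*x) + 7*exp(2*x)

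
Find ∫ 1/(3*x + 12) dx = log(x + 4)/3 + C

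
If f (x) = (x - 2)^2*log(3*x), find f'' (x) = (2*x^2*log(x) + 2*x^2*log(3) + 3*x^2 - 4*x - 4)/x^2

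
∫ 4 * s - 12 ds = 2*s^2 - 12*s + C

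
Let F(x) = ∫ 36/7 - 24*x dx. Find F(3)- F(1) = -600/7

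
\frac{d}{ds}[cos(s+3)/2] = -sin(s + 3)/2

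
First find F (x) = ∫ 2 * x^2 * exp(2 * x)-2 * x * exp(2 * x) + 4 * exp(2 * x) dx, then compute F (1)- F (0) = -3 + 2*exp(2)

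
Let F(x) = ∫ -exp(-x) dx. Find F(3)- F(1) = -exp(-1) + exp(-3)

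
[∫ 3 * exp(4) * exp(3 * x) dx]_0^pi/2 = -exp(4) + exp(4 + 3*pi/2)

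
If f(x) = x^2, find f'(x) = 2*x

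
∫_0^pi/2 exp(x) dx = -1 + exp(pi/2)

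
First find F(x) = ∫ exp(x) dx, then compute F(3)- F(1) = -E + exp(3)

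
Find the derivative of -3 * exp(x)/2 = -3*exp(x)/2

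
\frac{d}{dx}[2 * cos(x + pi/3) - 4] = -2*sin(x + pi/3)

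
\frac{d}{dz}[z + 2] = 1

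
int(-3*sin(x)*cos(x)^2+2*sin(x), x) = (cos(x)^2 - 2)*cos(x) + C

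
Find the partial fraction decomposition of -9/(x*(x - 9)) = -1/(x - 9) + 1/x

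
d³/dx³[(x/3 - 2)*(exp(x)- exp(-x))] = (x*exp(2*x) + x - 3*exp(2*x) - 9)*exp(-x)/3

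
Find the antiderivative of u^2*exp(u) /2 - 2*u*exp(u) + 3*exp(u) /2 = (u - 3)^2*exp(u)/2 + C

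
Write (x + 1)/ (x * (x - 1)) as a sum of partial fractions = 2/(x - 1) - 1/x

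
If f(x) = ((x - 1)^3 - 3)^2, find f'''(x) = 120*x^3 - 360*x^2 + 360*x - 156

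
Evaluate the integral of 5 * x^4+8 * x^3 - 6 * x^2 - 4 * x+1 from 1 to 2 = 42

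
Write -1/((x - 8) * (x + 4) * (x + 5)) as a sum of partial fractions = -1/(13*(x + 5)) + 1/(12*(x + 4)) - 1/(156*(x - 8))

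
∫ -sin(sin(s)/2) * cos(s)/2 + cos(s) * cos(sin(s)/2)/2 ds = sqrt(2)*sin(sin(s)/2 + pi/4) + C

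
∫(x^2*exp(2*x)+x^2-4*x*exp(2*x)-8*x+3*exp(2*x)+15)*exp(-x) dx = 2*(x - 3)^2*sinh(x) + C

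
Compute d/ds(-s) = -1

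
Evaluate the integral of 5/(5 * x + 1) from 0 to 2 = log(11)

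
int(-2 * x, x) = -x^2 + C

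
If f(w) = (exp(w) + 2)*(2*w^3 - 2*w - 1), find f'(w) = 2*w^3*exp(w) + 6*w^2*exp(w) + 12*w^2 - 2*w*exp(w) - 3*exp(w) - 4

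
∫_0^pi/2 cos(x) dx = 1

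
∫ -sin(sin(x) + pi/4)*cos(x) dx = cos(sin(x) + pi/4) + C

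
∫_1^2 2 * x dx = 3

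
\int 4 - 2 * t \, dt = -t^2 + 4*t + C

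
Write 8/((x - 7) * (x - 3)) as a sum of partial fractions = -2/(x - 3) + 2/(x - 7)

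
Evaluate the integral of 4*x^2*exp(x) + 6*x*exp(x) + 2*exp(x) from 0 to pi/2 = -4 + 2*(-pi/2 + 2 + pi^2/2)*exp(pi/2)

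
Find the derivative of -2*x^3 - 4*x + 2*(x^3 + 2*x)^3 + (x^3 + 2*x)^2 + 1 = 18*x^8 + 84*x^6 + 6*x^5 + 120*x^4 + 16*x^3 + 42*x^2 + 8*x - 4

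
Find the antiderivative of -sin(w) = cos(w) + C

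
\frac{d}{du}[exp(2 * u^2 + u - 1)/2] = 2*u*exp(2*u^2 + u - 1) + exp(2*u^2 + u - 1)/2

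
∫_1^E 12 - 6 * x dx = 3 - 3*(-2 + E)^2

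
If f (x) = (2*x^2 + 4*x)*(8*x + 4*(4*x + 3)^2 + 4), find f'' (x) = 1536*x^2 + 2784*x + 992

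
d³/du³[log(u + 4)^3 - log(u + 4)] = (6*log(u + 4)^2 - 18*log(u + 4) + 4)/(u^3 + 12*u^2 + 48*u + 64)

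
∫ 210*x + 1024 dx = 105*x^2 + 1024*x + C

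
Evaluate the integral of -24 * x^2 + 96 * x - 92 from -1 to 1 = -200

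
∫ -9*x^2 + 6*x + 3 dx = -3*x^3 + 3*x^2 + 3*x + C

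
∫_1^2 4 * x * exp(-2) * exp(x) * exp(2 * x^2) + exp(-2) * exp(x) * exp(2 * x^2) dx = -E + exp(8)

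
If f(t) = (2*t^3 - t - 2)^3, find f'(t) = 72*t^8 - 84*t^6 - 144*t^5 + 30*t^4 + 96*t^3 + 69*t^2 - 12*t - 12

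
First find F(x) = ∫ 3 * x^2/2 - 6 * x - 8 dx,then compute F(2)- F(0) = -24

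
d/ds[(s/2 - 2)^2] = s/2 - 2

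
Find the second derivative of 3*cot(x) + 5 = 6*cos(x)/sin(x)^3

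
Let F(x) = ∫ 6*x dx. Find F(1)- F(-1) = 0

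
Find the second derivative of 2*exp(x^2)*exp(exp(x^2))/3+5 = 8*x^2*exp(x^2 + exp(x^2))/3 + 8*x^2*exp(2*x^2 + exp(x^2)) + 8*x^2*exp(3*x^2 + exp(x^2))/3 + 4*exp(x^2 + exp(x^2))/3 + 4*exp(2*x^2 + exp(x^2))/3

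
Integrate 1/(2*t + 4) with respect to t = log(t + 2)/2 + C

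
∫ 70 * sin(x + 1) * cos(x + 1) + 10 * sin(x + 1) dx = -5*(7*cos(x + 1) + 2)*cos(x + 1) + C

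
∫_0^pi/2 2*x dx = pi^2/4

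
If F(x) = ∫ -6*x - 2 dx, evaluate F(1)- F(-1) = -4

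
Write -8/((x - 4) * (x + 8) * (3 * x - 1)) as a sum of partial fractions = 72/(275*(3*x - 1)) - 2/(75*(x + 8)) - 2/(33*(x - 4))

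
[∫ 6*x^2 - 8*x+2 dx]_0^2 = 4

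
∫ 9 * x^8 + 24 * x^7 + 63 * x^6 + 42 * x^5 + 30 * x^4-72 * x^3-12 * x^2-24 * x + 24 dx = x^9 + 3*x^8 + 9*x^7 + 7*x^6 + 6*x^5 - 18*x^4 - 4*x^3 - 12*x^2 + 24*x + C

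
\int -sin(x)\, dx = cos(x) + C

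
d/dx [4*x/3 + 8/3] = 4/3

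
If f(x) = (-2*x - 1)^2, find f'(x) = 8*x + 4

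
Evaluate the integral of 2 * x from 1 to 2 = 3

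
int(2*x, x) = x^2 + C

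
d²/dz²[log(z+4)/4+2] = -1/(4*z^2 + 32*z + 64)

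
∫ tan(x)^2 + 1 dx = tan(x) + C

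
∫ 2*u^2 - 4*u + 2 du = 2*u^3/3 - 2*u^2 + 2*u + C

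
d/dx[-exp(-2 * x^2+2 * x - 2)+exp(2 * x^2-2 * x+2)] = (4*x*exp(4*x^2 - 4*x + 4) + 4*x - 2*exp(4*x^2 - 4*x + 4) - 2)*exp(-2*x^2 + 2*x - 2)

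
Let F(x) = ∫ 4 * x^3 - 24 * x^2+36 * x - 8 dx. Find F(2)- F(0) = 8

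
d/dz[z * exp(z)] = z*exp(z) + exp(z)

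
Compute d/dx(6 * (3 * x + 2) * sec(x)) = 18*x*tan(x)*sec(x) + 12*tan(x)*sec(x) + 18*sec(x)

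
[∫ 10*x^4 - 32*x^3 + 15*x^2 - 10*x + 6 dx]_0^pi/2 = (-2 + (-2 + pi/2)^2)*(-1 + pi/2 + pi^3/4) + 2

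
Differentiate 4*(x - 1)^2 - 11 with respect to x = 8*x - 8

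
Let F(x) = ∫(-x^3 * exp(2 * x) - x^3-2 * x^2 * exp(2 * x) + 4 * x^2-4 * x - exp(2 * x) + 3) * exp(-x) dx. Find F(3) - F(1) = -23*exp(3) - exp(-1) + 23*exp(-3) + E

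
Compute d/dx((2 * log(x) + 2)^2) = (8*log(x) + 8)/x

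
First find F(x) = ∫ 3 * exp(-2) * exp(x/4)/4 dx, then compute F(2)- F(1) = -3*exp(-7/4) + 3*exp(-3/2)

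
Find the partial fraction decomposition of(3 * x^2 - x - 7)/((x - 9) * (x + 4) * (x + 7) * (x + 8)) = -193/(68*(x + 8)) + 49/(16*(x + 7)) - 15/(52*(x + 4)) + 227/(3536*(x - 9))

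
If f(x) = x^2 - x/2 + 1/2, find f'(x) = 2*x - 1/2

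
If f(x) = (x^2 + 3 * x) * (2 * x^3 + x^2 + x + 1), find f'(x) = 10*x^4 + 28*x^3 + 12*x^2 + 8*x + 3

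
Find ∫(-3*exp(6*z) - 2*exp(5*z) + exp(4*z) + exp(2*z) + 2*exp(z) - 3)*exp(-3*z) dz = 2*sinh(z) - 2*sinh(3*z) - 2*cosh(2*z) + C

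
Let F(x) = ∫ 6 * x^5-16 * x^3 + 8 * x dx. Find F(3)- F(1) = 440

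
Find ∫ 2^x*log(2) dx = 2^x + C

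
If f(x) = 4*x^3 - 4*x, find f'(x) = 12*x^2 - 4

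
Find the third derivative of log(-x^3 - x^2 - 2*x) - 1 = (6*x^6 + 12*x^5 + 16*x^3 + 36*x^2 + 24*x + 16)/(x^9 + 3*x^8 + 9*x^7 + 13*x^6 + 18*x^5 + 12*x^4 + 8*x^3)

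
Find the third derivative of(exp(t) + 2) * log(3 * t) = (t^3*exp(t)*log(t) + t^3*exp(t)*log(3) + 3*t^2*exp(t) - 3*t*exp(t) + 2*exp(t) + 4)/t^3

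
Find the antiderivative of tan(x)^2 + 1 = tan(x) + C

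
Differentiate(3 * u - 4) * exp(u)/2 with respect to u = 3*u*exp(u)/2 - exp(u)/2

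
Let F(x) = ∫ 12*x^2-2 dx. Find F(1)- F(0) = 2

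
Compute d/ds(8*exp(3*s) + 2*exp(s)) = 24*exp(3*s) + 2*exp(s)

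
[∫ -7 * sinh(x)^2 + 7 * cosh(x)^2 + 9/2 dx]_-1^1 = 23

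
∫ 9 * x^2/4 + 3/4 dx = 3*x^3/4 + 3*x/4 + C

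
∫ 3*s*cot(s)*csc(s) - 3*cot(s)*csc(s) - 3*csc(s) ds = (3 - 3*s)*csc(s) + C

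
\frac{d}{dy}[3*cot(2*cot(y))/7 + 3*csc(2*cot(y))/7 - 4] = 3*(2/tan(2/tan(y)) + 1/(sin(1/tan(y))*cos(1/tan(y))))/(14*sin(y)^2*sin(1/tan(y))*cos(1/tan(y)))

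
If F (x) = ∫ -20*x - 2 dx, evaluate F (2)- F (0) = -44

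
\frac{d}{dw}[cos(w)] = -sin(w)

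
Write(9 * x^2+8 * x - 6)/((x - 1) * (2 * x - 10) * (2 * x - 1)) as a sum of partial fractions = 1/(18*(2*x - 1)) - 11/(8*(x - 1)) + 259/(72*(x - 5))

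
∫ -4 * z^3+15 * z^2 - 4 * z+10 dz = -z^4 + 5*z^3 - 2*z^2 + 10*z + C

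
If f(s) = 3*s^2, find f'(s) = 6*s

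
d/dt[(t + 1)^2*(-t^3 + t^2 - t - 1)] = -5*t^4 - 4*t^3 - 4*t - 3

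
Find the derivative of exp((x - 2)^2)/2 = x*exp(x^2 - 4*x + 4) - 2*exp(x^2 - 4*x + 4)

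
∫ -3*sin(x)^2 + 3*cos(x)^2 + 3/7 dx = 3*x/7 + 3*sin(2*x)/2 + C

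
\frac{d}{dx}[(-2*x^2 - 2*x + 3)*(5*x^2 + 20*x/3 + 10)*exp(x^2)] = -20*x^5*exp(x^2) - 140*x^4*exp(x^2)/3 - 230*x^3*exp(x^2)/3 - 70*x^2*exp(x^2) + 70*x*exp(x^2)/3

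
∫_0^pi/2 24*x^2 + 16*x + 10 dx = -4 + (2 + 2*pi)*(pi/2 + 2 + pi^2/2)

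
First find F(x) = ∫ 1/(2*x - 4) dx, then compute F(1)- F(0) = -log(2)/2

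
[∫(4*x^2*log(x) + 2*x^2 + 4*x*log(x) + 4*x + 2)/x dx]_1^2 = 18*log(2)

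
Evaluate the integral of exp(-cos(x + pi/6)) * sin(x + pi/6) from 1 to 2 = -exp(-cos(pi/6 + 1)) + exp(-cos(pi/6 + 2))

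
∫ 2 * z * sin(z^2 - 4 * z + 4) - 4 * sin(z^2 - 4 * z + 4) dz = -cos((z - 2)^2) + C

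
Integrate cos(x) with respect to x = sin(x) + C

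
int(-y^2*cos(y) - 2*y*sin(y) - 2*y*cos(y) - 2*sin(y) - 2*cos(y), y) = (-(y + 1)^2 - 1)*sin(y) + C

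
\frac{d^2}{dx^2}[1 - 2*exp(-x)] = -2*exp(-x)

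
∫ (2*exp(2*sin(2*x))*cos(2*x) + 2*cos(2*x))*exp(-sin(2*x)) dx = 2*sinh(sin(2*x)) + C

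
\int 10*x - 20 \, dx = 5*x^2 - 20*x + C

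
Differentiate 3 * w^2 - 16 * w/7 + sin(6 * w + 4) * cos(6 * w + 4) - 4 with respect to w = 6*w - 6*sin(6*w + 4)^2 + 6*cos(6*w + 4)^2 - 16/7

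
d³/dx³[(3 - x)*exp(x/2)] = -x*exp(x/2)/8 - 3*exp(x/2)/8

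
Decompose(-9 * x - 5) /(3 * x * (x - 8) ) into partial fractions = -77/(24*(x - 8)) + 5/(24*x)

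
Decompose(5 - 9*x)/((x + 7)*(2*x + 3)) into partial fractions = 37/(11*(2*x + 3)) - 68/(11*(x + 7))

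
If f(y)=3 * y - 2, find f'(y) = 3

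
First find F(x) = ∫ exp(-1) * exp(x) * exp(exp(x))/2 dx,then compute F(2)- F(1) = -exp(-1 + E)/2 + exp(-1 + exp(2))/2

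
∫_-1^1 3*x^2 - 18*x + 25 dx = 52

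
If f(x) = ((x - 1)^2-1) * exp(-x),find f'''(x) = (-x^2 + 8*x - 12)*exp(-x)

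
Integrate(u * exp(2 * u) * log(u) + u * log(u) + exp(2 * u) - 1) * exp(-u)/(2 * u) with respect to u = log(u)*sinh(u) + C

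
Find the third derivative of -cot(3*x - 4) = 162*cot(3*x - 4)^4 + 216*cot(3*x - 4)^2 + 54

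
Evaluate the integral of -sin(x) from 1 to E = cos(E) - cos(1)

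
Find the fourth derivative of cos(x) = cos(x)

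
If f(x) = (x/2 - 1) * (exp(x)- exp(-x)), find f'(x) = (x*exp(2*x) + x - exp(2*x) - 3)*exp(-x)/2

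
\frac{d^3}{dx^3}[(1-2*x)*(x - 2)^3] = 78 - 48*x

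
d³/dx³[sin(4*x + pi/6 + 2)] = -64*cos(4*x + pi/6 + 2)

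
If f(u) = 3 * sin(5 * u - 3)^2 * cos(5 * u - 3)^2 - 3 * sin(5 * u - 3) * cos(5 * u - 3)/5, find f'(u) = 15*sin(20*u - 12)/2 - 3*cos(10*u - 6)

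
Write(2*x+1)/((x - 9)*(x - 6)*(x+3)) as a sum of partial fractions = -5/(108*(x + 3)) - 13/(27*(x - 6)) + 19/(36*(x - 9))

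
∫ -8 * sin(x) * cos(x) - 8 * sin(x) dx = 4*(cos(x) + 1)^2 + C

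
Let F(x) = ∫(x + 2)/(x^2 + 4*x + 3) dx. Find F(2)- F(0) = -log(3)/2 + log(15)/2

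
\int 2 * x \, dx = x^2 + C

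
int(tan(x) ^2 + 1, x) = tan(x) + C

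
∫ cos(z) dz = sin(z) + C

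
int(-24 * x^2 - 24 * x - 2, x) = -8*x^3 - 12*x^2 - 2*x + C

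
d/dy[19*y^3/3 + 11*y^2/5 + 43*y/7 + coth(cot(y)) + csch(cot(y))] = 19*y^2 + 22*y/5 + 43/7 + coth(1/tan(y))*csch(1/tan(y))/sin(y)^2 + 1/(sin(y)^2*sinh(1/tan(y))^2)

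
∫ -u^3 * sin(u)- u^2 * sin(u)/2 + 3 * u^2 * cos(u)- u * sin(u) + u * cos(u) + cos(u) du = u*(2*u^2 + u + 2)*cos(u)/2 + C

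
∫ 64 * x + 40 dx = 32*x^2 + 40*x + C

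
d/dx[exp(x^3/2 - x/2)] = 3*x^2*exp(x^3/2 - x/2)/2 - exp(x^3/2 - x/2)/2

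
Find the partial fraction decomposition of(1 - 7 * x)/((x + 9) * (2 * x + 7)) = 51/(11*(2*x + 7)) - 64/(11*(x + 9))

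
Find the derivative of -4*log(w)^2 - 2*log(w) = (-8*log(w) - 2)/w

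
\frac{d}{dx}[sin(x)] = cos(x)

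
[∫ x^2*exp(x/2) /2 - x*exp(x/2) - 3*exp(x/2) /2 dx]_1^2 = E - 4*exp(1/2)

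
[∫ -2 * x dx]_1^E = 1 - exp(2)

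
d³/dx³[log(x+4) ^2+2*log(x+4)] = (4*log(x + 4) - 2)/(x^3 + 12*x^2 + 48*x + 64)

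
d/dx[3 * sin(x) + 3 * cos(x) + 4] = -3*sin(x) + 3*cos(x)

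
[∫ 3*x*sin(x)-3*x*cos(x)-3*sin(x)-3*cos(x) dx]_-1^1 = -6*cos(1)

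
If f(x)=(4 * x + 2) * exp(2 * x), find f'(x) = 8*x*exp(2*x) + 8*exp(2*x)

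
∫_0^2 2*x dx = 4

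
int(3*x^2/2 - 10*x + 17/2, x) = x^3/2 - 5*x^2 + 17*x/2 + C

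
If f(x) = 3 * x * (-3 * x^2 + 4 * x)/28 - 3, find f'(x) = -27*x^2/28 + 6*x/7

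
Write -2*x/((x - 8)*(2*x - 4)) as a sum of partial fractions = 1/(3*(x - 2)) - 4/(3*(x - 8))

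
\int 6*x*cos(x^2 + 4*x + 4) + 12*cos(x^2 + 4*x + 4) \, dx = 3*sin((x + 2)^2) + C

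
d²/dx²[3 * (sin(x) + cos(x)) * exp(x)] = 6*sqrt(2)*exp(x)*cos(x + pi/4)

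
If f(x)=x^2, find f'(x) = 2*x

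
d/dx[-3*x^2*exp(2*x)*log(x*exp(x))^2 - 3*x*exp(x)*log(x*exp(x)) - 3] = -6*x^2*(x + log(x))^2*exp(2*x) - 6*x^2*(x + log(x))*exp(2*x) - 6*x*(x + log(x))^2*exp(2*x) - 6*x*(x + log(x))*exp(2*x) - 3*x*(x + log(x))*exp(x) - 3*x*exp(x) - 3*(x + log(x))*exp(x) - 3*exp(x)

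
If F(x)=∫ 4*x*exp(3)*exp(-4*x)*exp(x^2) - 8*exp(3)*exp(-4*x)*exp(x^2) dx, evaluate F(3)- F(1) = 0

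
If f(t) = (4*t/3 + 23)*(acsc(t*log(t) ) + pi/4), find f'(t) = (4*t^2*sqrt(1 - 1/(t^2*log(t)^2))*log(t)^2*acsc(t*log(t)) + pi*t^2*sqrt(1 - 1/(t^2*log(t)^2))*log(t)^2 - 4*t*log(t) - 4*t - 69*log(t) - 69)/(3*t^2*sqrt(1 - 1/(t^2*log(t)^2))*log(t)^2)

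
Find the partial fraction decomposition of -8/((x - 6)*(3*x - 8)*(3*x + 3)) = 12/(55*(3*x - 8)) - 8/(231*(x + 1)) - 4/(105*(x - 6))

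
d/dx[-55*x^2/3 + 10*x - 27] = 10 - 110*x/3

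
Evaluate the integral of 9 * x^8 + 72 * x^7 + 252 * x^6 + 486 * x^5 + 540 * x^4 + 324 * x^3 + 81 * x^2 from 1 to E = -343 + (-1 + (1 + E)^3)^3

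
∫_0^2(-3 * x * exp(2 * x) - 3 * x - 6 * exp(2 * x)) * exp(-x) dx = -9*exp(2) + 9*exp(-2)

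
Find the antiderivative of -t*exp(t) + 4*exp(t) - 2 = -(t - 5)*(exp(t) + 2) + C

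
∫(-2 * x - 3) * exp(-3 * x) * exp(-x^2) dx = exp(x*(-x - 3)) + C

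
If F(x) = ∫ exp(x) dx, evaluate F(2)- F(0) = -1 + exp(2)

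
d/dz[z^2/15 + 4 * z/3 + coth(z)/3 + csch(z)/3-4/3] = 2*z/15 + 4/3 - cosh(z)/(3*sinh(z)^2) - 1/(3*sinh(z)^2)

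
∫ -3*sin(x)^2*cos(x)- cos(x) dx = -sin(x)^3 - sin(x) + C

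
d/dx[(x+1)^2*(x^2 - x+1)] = 4*x^3 + 3*x^2 + 1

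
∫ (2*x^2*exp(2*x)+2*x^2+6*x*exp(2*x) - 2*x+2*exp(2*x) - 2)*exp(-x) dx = 4*x*(x + 1)*sinh(x) + C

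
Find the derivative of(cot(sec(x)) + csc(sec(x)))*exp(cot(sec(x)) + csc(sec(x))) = -(sqrt(2)*sin(pi/4 + 1/cos(x))*cos(1/cos(x)) + sqrt(2)*sin(pi/4 + 1/cos(x)) + cos(1/cos(x)) + 1)*exp(1/sin(1/cos(x)))*exp(1/tan(1/cos(x)))*sin(x)/(sin(1/cos(x))^3*cos(x)^2)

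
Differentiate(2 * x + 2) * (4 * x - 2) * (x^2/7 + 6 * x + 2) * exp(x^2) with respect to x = 16*x^5*exp(x^2)/7 + 680*x^4*exp(x^2)/7 + 584*x^3*exp(x^2)/7 + 796*x^2*exp(x^2)/7 + 440*x*exp(x^2)/7 - 16*exp(x^2)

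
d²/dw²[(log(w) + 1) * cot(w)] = (2*w^2*log(w)*cos(w)/sin(w)^3 + 2*w^2*cos(w)/sin(w)^3 - 2*w/sin(w)^2 - 1/tan(w))/w^2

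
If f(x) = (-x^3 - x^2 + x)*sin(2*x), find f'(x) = -2*x^3*cos(2*x) - 3*x^2*sin(2*x) - 2*x^2*cos(2*x) + 2*sqrt(2)*x*cos(2*x + pi/4) + sin(2*x)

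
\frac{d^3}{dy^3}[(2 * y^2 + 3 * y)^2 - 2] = 96*y + 72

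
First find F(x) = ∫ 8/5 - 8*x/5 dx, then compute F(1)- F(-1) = 16/5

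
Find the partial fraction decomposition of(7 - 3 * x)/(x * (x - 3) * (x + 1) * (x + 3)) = -4/(9*(x + 3)) + 5/(4*(x + 1)) - 1/(36*(x - 3)) - 7/(9*x)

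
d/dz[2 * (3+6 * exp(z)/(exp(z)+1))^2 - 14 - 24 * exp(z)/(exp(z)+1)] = (192*exp(2*z) + 48*exp(z))/(exp(3*z) + 3*exp(2*z) + 3*exp(z) + 1)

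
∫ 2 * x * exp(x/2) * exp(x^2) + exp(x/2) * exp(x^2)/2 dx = exp(x*(2*x + 1)/2) + C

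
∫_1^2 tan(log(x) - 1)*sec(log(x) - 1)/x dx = -sec(1) + sec(1 - log(2))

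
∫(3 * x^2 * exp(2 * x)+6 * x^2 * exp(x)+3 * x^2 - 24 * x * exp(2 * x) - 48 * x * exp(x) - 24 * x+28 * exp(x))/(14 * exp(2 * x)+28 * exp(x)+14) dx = ((x^2*(x - 12) + 84)*(exp(x) + 1) + 28*exp(x))/(14*(exp(x) + 1)) + C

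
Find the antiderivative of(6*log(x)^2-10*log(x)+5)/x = 2*(log(x) - 1)^3 + (log(x) - 1)^2 + log(x) + C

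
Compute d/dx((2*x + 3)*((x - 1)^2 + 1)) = 6*x^2 - 2*x - 2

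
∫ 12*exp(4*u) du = 3*exp(4*u) + C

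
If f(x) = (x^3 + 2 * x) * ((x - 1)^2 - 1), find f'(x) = 5*x^4 - 8*x^3 + 6*x^2 - 8*x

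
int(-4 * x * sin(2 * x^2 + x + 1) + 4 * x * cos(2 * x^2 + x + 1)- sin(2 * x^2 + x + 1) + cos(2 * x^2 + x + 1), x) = sin(2*x^2 + x + 1) + cos(2*x^2 + x + 1) + C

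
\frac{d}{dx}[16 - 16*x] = -16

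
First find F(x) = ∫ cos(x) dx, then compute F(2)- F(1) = -sin(1) + sin(2)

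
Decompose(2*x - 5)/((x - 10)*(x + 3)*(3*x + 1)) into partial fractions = 51/(248*(3*x + 1)) - 11/(104*(x + 3)) + 15/(403*(x - 10))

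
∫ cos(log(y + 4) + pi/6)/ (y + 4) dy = sin(log(y + 4) + pi/6) + C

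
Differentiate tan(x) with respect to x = cos(x)^(-2)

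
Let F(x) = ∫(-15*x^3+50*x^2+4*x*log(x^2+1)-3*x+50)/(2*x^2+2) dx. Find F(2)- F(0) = log(5)^2/2 + 3*log(5) + 35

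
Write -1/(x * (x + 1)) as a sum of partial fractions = 1/(x + 1) - 1/x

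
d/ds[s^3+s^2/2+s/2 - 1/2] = 3*s^2 + s + 1/2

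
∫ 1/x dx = log(4*x) + C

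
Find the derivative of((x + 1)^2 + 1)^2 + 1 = 4*x^3 + 12*x^2 + 16*x + 8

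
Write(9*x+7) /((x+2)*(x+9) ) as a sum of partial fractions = 74/(7*(x + 9)) - 11/(7*(x + 2))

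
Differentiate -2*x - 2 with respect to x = -2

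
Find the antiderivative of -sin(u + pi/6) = cos(u + pi/6) + C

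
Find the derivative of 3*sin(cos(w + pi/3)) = -3*sin(w + pi/3)*cos(cos(w + pi/3))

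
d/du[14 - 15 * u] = -15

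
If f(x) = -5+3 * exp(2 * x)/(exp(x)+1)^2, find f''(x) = (-6*exp(3*x) + 12*exp(2*x))/(exp(4*x) + 4*exp(3*x) + 6*exp(2*x) + 4*exp(x) + 1)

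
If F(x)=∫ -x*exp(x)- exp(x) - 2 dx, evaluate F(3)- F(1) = -3*exp(3) - 4 + E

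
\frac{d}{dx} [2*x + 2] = 2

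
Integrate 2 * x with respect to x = x^2 + C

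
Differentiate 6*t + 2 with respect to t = 6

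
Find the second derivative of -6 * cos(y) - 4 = 6*cos(y)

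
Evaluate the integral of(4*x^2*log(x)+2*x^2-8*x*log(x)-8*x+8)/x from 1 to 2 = 0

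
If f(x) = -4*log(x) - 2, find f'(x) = -4/x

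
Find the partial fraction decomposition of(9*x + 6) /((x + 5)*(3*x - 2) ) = 36/(17*(3*x - 2)) + 39/(17*(x + 5))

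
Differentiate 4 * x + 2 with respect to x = 4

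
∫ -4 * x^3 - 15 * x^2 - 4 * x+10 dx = -x^4 - 5*x^3 - 2*x^2 + 10*x + C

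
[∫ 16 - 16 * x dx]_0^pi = (-2 + 4*pi)*(3 - 2*pi) + 6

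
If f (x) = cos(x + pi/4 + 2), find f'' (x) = -cos(x + pi/4 + 2)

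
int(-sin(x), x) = cos(x) + C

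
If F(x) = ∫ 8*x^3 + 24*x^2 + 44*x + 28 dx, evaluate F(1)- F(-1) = 72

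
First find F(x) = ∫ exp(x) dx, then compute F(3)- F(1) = -E + exp(3)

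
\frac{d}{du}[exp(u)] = exp(u)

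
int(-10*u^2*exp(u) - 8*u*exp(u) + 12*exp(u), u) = 2*u*(6 - 5*u)*exp(u) + C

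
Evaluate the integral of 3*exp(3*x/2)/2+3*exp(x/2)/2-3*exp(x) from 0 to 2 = (-1 + E)^3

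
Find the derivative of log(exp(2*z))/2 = 1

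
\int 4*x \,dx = 2*x^2 + C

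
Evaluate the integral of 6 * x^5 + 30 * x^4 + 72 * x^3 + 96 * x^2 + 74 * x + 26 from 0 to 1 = 120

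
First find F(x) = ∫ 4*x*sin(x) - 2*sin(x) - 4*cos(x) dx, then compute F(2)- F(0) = -2 - 6*cos(2)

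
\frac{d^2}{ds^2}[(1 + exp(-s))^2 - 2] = (2*exp(s) + 4)*exp(-2*s)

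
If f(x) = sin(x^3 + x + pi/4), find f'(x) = (3*x^2 + 1)*cos(x^3 + x + pi/4)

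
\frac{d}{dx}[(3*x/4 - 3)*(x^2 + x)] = 9*x^2/4 - 9*x/2 - 3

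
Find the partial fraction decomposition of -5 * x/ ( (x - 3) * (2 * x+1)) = -5/(7*(2*x + 1)) - 15/(7*(x - 3))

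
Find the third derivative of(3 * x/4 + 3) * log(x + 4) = -3/(4*x^2 + 32*x + 64)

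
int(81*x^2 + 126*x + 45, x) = 27*x^3 + 63*x^2 + 45*x + C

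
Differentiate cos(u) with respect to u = -sin(u)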